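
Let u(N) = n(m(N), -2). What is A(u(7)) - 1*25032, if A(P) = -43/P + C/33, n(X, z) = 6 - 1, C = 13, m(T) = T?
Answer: -4131634/165 ≈ -25040.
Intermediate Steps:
n(X, z) = 5
u(N) = 5
A(P) = 13/33 - 43/P (A(P) = -43/P + 13/33 = 13/33 - 43/P)
A(u(7)) - 1*25032 = (13/33 - 43/5) - 1*25032 = (13/33 - 43*⅕) - 25032 = (13/33 - 43/5) - 25032 = -1354/165 - 25032 = -4131634/165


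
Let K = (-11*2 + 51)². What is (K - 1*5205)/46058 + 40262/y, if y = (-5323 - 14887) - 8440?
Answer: -494853949/329890425 ≈ -1.5001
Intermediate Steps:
y = -28650 (y = -20210 - 8440 = -28650)
K = 841 (K = (-22 + 51)² = 29² = 841)
(K - 1*5205)/46058 + 40262/y = (841 - 1*5205)/46058 + 40262/(-28650) = (841 - 5205)*(1/46058) + 40262*(-1/28650) = -4364*1/46058 - 20131/14325 = -2182/23029 - 20131/14325 = -494853949/329890425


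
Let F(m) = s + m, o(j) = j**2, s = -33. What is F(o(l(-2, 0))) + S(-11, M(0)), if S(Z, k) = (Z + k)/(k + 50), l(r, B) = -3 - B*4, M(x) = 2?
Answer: -1257/52 ≈ -24.173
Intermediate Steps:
l(r, B) = -3 - 4*B
S(Z, k) = (Z + k)/(50 + k)
F(m) = -33 + m
F(o(l(-2, 0))) + S(-11, M(0)) = (-33 + (-3 - 4*0)**2) + (-11 + 2)/(50 + 2) = (-33 + (-3 + 0)**2) - 9/52 = (-33 + (-3)**2) + (1/52)*(-9) = (-33 + 9) - 9/52 = -24 - 9/52 = -1257/52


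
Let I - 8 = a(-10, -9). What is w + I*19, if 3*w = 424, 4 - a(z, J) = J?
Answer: 1621/3 ≈ 540.33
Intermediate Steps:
a(z, J) = 4 - J
w = 424/3 (w = (⅓)*424 = 424/3 ≈ 141.33)
I = 21 (I = 8 + (4 - 1*(-9)) = 8 + (4 + 9) = 8 + 13 = 21)
w + I*19 = 424/3 + 21*19 = 424/3 + 399 = 1621/3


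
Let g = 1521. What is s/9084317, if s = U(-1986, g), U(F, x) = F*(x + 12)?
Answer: -3044538/9084317 ≈ -0.33514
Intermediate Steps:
U(F, x) = F*(12 + x)
s = -3044538 (s = -1986*(12 + 1521) = -1986*1533 = -3044538)
s/9084317 = -3044538/9084317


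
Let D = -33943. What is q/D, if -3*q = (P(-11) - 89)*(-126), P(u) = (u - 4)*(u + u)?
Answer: -1446/4849 ≈ -0.29821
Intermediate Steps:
P(u) = 2*u*(-4 + u) (P(u) = (-4 + u)*(2*u) = 2*u*(-4 + u))
q = 10122 (q = -(2*(-11)*(-4 - 11) - 89)*(-126)/3 = -(2*(-11)*(-15) - 89)*(-126)/3 = -(330 - 89)*(-126)/3 = -241*(-126)/3 = -1/3*(-30366) = 10122)
q/D = 10122/(-33943) = 10122*(-1/33943) = -1446/4849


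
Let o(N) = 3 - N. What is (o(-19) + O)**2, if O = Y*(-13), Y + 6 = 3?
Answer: 3721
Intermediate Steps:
Y = -3 (Y = -6 + 3 = -3)
O = 39 (O = -3*(-13) = 39)
(o(-19) + O)**2 = ((3 - 1*(-19)) + 39)**2 = ((3 + 19) + 39)**2 = (22 + 39)**2 = 61**2 = 3721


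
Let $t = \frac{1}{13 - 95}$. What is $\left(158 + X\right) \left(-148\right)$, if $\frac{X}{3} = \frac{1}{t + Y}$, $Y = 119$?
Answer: $- \frac{228194096}{9757} \approx -23388.0$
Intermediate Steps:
$t = - \frac{1}{82}$ ($t = \frac{1}{-82} = - \frac{1}{82} \approx -0.012195$)
$X = \frac{246}{9757}$ ($X = \frac{3}{- \frac{1}{82} + 119} = \frac{3}{\frac{9757}{82}} = 3 \cdot \frac{82}{9757} = \frac{246}{9757} \approx 0.025213$)
$\left(158 + X\right) \left(-148\right) = \left(158 + \frac{246}{9757}\right) \left(-148\right) = \frac{1541852}{9757} \left(-148\right) = - \frac{228194096}{9757}$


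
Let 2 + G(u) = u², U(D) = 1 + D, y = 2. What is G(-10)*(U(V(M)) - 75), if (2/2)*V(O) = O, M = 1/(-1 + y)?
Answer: -7154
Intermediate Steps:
M = 1 (M = 1/(-1 + 2) = 1/1 = 1)
V(O) = O
G(u) = -2 + u²
G(-10)*(U(V(M)) - 75) = (-2 + (-10)²)*((1 + 1) - 75) = (-2 + 100)*(2 - 75) = 98*(-73) = -7154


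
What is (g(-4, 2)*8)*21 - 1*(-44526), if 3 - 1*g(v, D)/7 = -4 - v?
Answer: 48054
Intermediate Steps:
g(v, D) = 49 + 7*v (g(v, D) = 21 - 7*(-4 - v) = 21 + (28 + 7*v) = 49 + 7*v)
(g(-4, 2)*8)*21 - 1*(-44526) = ((49 + 7*(-4))*8)*21 - 1*(-44526) = ((49 - 28)*8)*21 + 44526 = (21*8)*21 + 44526 = 168*21 + 44526 = 3528 + 44526 = 48054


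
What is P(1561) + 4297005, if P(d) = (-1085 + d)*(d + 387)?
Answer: 5224253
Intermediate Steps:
P(d) = (-1085 + d)*(387 + d)
P(1561) + 4297005 = (-419895 + 1561**2 - 698*1561) + 4297005 = (-419895 + 2436721 - 1089578) + 4297005 = 927248 + 4297005 = 5224253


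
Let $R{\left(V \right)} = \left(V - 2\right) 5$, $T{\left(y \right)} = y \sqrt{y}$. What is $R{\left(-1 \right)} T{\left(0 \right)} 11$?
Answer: $0$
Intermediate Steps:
$T{\left(y \right)} = y^{\frac{3}{2}}$
$R{\left(V \right)} = -10 + 5 V$ ($R{\left(V \right)} = \left(-2 + V\right) 5 = -10 + 5 V$)
$R{\left(-1 \right)} T{\left(0 \right)} 11 = \left(-10 + 5 \left(-1\right)\right) 0^{\frac{3}{2}} \cdot 11 = \left(-10 - 5\right) 0 \cdot 11 = \left(-15\right) 0 \cdot 11 = 0 \cdot 11 = 0$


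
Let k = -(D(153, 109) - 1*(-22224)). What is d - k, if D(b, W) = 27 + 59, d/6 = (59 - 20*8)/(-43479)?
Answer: 323339032/14493 ≈ 22310.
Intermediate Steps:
d = 202/14493 (d = 6*((59 - 20*8)/(-43479)) = 6*((59 - 160)*(-1/43479)) = 6*(-101*(-1/43479)) = 6*(101/43479) = 202/14493 ≈ 0.013938)
D(b, W) = 86
k = -22310 (k = -(86 - 1*(-22224)) = -(86 + 22224) = -1*22310 = -22310)
d - k = 202/14493 - 1*(-22310) = 202/14493 + 22310 = 323339032/14493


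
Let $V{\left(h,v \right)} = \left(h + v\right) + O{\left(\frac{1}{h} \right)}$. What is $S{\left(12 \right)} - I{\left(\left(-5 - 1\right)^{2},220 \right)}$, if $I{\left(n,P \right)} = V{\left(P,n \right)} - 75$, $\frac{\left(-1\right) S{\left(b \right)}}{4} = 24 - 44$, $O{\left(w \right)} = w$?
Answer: $- \frac{22221}{220} \approx -101.0$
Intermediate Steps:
$V{\left(h,v \right)} = h + v + \frac{1}{h}$ ($V{\left(h,v \right)} = \left(h + v\right) + \frac{1}{h} = h + v + \frac{1}{h}$)
$S{\left(b \right)} = 80$ ($S{\left(b \right)} = - 4 \left(24 - 44\right) = \left(-4\right) \left(-20\right) = 80$)
$I{\left(n,P \right)} = -75 + P + n + \frac{1}{P}$ ($I{\left(n,P \right)} = \left(P + n + \frac{1}{P}\right) - 75 = -75 + P + n + \frac{1}{P}$)
$S{\left(12 \right)} - I{\left(\left(-5 - 1\right)^{2},220 \right)} = 80 - \left(-75 + 220 + \left(-5 - 1\right)^{2} + \frac{1}{220}\right) = 80 - \left(-75 + 220 + \left(-6\right)^{2} + \frac{1}{220}\right) = 80 - \left(-75 + 220 + 36 + \frac{1}{220}\right) = 80 - \frac{39821}{220} = - \frac{22221}{220}$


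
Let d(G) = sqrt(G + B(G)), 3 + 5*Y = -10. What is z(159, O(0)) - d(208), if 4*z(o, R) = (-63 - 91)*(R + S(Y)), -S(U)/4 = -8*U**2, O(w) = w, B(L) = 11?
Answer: -208208/25 - sqrt(219) ≈ -8343.1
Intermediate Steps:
Y = -13/5 (Y = -3/5 + (1/5)*(-10) = -3/5 - 2 = -13/5 ≈ -2.6000)
d(G) = sqrt(11 + G) (d(G) = sqrt(G + 11) = sqrt(11 + G))
S(U) = 32*U**2 (S(U) = -(-32)*U**2 = 32*U**2)
z(o, R) = -208208/25 - 77*R/2 (z(o, R) = ((-63 - 91)*(R + 32*(-13/5)**2))/4 = (-154*(R + 32*(169/25)))/4 = (-154*(R + 5408/25))/4 = (-154*(5408/25 + R))/4 = (-832832/25 - 154*R)/4 = -208208/25 - 77*R/2)
z(159, O(0)) - d(208) = (-208208/25 - 77/2*0) - sqrt(11 + 208) = (-208208/25 + 0) - sqrt(219) = -208208/25 - sqrt(219)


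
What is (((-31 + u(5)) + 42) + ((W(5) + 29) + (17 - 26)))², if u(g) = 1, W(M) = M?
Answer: 1369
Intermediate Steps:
(((-31 + u(5)) + 42) + ((W(5) + 29) + (17 - 26)))² = (((-31 + 1) + 42) + ((5 + 29) + (17 - 26)))² = ((-30 + 42) + (34 - 9))² = (12 + 25)² = 37² = 1369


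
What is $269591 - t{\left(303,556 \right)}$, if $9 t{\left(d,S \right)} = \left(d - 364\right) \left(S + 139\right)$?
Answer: $\frac{2468714}{9} \approx 2.743 \cdot 10^{5}$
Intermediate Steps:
$t{\left(d,S \right)} = \frac{\left(-364 + d\right) \left(139 + S\right)}{9}$ ($t{\left(d,S \right)} = \frac{\left(d - 364\right) \left(S + 139\right)}{9} = \frac{\left(-364 + d\right) \left(139 + S\right)}{9}$)
$269591 - t{\left(303,556 \right)} = 269591 - \left(- \frac{50596}{9} - \frac{202384}{9} + \frac{139}{9} \cdot 303 + \frac{1}{9} \cdot 556 \cdot 303\right) = 269591 - \left(- \frac{50596}{9} - \frac{202384}{9} + \frac{14039}{3} + \frac{56156}{3}\right) = 269591 - - \frac{42395}{9} = 269591 + \frac{42395}{9} = \frac{2468714}{9}$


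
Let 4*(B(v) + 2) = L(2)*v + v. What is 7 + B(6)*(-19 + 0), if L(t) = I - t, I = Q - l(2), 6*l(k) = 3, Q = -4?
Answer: 807/4 ≈ 201.75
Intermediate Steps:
l(k) = 1/2 (l(k) = (1/6)*3 = 1/2)
I = -9/2 (I = -4 - 1*1/2 = -4 - 1/2 = -9/2 ≈ -4.5000)
L(t) = -9/2 - t
B(v) = -2 - 11*v/8 (B(v) = -2 + ((-9/2 - 1*2)*v + v)/4 = -2 + ((-9/2 - 2)*v + v)/4 = -2 + (-13*v/2 + v)/4 = -2 + (-11*v/2)/4 = -2 - 11*v/8)
7 + B(6)*(-19 + 0) = 7 + (-2 - 11/8*6)*(-19 + 0) = 7 + (-2 - 33/4)*(-19) = 7 - 41/4*(-19) = 7 + 779/4 = 807/4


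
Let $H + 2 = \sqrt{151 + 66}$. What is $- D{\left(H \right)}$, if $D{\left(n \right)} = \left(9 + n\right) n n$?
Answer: $-679 - 193 \sqrt{217} \approx -3522.1$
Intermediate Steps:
$H = -2 + \sqrt{217}$ ($H = -2 + \sqrt{151 + 66} = -2 + \sqrt{217} \approx 12.731$)
$D{\left(n \right)} = n^{2} \left(9 + n\right)$ ($D{\left(n \right)} = \left(9 + n\right) n^{2} = n^{2} \left(9 + n\right)$)
$- D{\left(H \right)} = - \left(-2 + \sqrt{217}\right)^{2} \left(9 - \left(2 - \sqrt{217}\right)\right) = - \left(-2 + \sqrt{217}\right)^{2} \left(7 + \sqrt{217}\right)$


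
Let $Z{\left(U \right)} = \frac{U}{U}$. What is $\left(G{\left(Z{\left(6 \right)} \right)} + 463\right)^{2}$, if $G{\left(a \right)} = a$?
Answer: $215296$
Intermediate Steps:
$Z{\left(U \right)} = 1$
$\left(G{\left(Z{\left(6 \right)} \right)} + 463\right)^{2} = \left(1 + 463\right)^{2} = 464^{2} = 215296$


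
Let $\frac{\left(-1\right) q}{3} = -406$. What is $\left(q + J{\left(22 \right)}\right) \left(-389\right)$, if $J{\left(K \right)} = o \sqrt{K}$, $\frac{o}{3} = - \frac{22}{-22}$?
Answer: $-473802 - 1167 \sqrt{22} \approx -4.7928 \cdot 10^{5}$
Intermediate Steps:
$q = 1218$ ($q = \left(-3\right) \left(-406\right) = 1218$)
$o = 3$ ($o = 3 \left(- \frac{22}{-22}\right) = 3 \left(\left(-22\right) \left(- \frac{1}{22}\right)\right) = 3 \cdot 1 = 3$)
$J{\left(K \right)} = 3 \sqrt{K}$
$\left(q + J{\left(22 \right)}\right) \left(-389\right) = \left(1218 + 3 \sqrt{22}\right) \left(-389\right) = -473802 - 1167 \sqrt{22}$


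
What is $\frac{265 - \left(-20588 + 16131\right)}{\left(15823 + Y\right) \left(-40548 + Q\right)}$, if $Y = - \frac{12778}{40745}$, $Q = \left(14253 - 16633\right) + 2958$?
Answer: $- \frac{19239789}{2576847341929} \approx -7.4664 \cdot 10^{-6}$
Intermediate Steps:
$Q = 578$ ($Q = -2380 + 2958 = 578$)
$Y = - \frac{12778}{40745}$ ($Y = \left(-12778\right) \frac{1}{40745} = - \frac{12778}{40745} \approx -0.31361$)
$\frac{265 - \left(-20588 + 16131\right)}{\left(15823 + Y\right) \left(-40548 + Q\right)} = \frac{265 - \left(-20588 + 16131\right)}{\left(15823 - \frac{12778}{40745}\right) \left(-40548 + 578\right)} = \frac{265 - -4457}{\frac{644695357}{40745} \left(-39970\right)} = \frac{265 + 4457}{- \frac{5153694683858}{8149}} = 4722 \left(- \frac{8149}{5153694683858}\right) = - \frac{19239789}{2576847341929}$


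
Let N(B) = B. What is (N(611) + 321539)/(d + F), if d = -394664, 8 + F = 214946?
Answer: -161075/89863 ≈ -1.7924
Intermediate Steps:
F = 214938 (F = -8 + 214946 = 214938)
(N(611) + 321539)/(d + F) = (611 + 321539)/(-394664 + 214938) = 322150/(-179726) = 322150*(-1/179726) = -161075/89863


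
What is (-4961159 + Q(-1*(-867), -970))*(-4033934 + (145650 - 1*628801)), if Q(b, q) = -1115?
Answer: 22415013451290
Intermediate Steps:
(-4961159 + Q(-1*(-867), -970))*(-4033934 + (145650 - 1*628801)) = (-4961159 - 1115)*(-4033934 + (145650 - 1*628801)) = -4962274*(-4033934 + (145650 - 628801)) = -4962274*(-4033934 - 483151) = -4962274*(-4517085) = 22415013451290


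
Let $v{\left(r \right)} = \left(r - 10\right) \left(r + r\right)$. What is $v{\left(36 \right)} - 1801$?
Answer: $71$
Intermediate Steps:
$v{\left(r \right)} = 2 r \left(-10 + r\right)$ ($v{\left(r \right)} = \left(-10 + r\right) 2 r = 2 r \left(-10 + r\right)$)
$v{\left(36 \right)} - 1801 = 2 \cdot 36 \left(-10 + 36\right) - 1801 = 2 \cdot 36 \cdot 26 - 1801 = 1872 - 1801 = 71$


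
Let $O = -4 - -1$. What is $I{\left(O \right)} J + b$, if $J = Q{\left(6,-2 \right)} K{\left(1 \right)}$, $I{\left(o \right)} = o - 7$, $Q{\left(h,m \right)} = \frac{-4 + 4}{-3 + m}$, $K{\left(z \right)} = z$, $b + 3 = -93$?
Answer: $-96$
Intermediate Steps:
$b = -96$ ($b = -3 - 93 = -96$)
$Q{\left(h,m \right)} = 0$ ($Q{\left(h,m \right)} = \frac{0}{-3 + m} = 0$)
$O = -3$ ($O = -4 + 1 = -3$)
$I{\left(o \right)} = -7 + o$
$J = 0$ ($J = 0 \cdot 1 = 0$)
$I{\left(O \right)} J + b = \left(-7 - 3\right) 0 - 96 = \left(-10\right) 0 - 96 = 0 - 96 = -96$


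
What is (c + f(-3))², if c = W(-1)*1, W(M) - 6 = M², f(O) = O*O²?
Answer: 400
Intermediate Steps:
f(O) = O³
W(M) = 6 + M²
c = 7 (c = (6 + (-1)²)*1 = (6 + 1)*1 = 7*1 = 7)
(c + f(-3))² = (7 + (-3)³)² = (7 - 27)² = (-20)² = 400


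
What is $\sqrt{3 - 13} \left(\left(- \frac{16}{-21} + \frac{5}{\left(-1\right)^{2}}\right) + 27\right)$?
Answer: $\frac{688 i \sqrt{10}}{21} \approx 103.6 i$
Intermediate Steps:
$\sqrt{3 - 13} \left(\left(- \frac{16}{-21} + \frac{5}{\left(-1\right)^{2}}\right) + 27\right) = \sqrt{-10} \left(\left(\left(-16\right) \left(- \frac{1}{21}\right) + \frac{5}{1}\right) + 27\right) = i \sqrt{10} \left(\left(\frac{16}{21} + 5 \cdot 1\right) + 27\right) = i \sqrt{10} \left(\left(\frac{16}{21} + 5\right) + 27\right) = i \sqrt{10} \left(\frac{121}{21} + 27\right) = i \sqrt{10} \cdot \frac{688}{21} = \frac{688 i \sqrt{10}}{21}$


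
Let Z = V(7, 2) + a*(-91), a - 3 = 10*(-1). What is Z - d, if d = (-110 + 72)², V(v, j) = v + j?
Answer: -798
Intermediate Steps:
a = -7 (a = 3 + 10*(-1) = 3 - 10 = -7)
V(v, j) = j + v
d = 1444 (d = (-38)² = 1444)
Z = 646 (Z = (2 + 7) - 7*(-91) = 9 + 637 = 646)
Z - d = 646 - 1*1444 = 646 - 1444 = -798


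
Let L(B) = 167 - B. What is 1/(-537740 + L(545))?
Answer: -1/538118 ≈ -1.8583e-6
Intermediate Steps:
1/(-537740 + L(545)) = 1/(-537740 + (167 - 1*545)) = 1/(-537740 + (167 - 545)) = 1/(-537740 - 378) = 1/(-538118) = -1/538118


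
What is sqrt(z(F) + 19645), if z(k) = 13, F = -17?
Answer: sqrt(19658) ≈ 140.21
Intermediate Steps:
sqrt(z(F) + 19645) = sqrt(13 + 19645) = sqrt(19658)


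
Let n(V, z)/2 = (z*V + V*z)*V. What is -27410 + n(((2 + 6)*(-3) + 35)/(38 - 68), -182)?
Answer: -6189272/225 ≈ -27508.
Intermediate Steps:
n(V, z) = 4*z*V² (n(V, z) = 2*((z*V + V*z)*V) = 2*((V*z + V*z)*V) = 2*((2*V*z)*V) = 2*(2*z*V²) = 4*z*V²)
-27410 + n(((2 + 6)*(-3) + 35)/(38 - 68), -182) = -27410 + 4*(-182)*(((2 + 6)*(-3) + 35)/(38 - 68))² = -27410 + 4*(-182)*((8*(-3) + 35)/(-30))² = -27410 + 4*(-182)*((-24 + 35)*(-1/30))² = -27410 + 4*(-182)*(11*(-1/30))² = -27410 + 4*(-182)*(-11/30)² = -27410 + 4*(-182)*(121/900) = -27410 - 22022/225 = -6189272/225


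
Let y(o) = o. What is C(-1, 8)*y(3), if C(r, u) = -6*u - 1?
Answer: -147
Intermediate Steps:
C(r, u) = -1 - 6*u
C(-1, 8)*y(3) = (-1 - 6*8)*3 = (-1 - 48)*3 = -49*3 = -147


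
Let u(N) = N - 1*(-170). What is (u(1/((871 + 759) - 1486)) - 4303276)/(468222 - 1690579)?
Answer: 619647263/176019408 ≈ 3.5203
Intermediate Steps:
u(N) = 170 + N (u(N) = N + 170 = 170 + N)
(u(1/((871 + 759) - 1486)) - 4303276)/(468222 - 1690579) = ((170 + 1/((871 + 759) - 1486)) - 4303276)/(468222 - 1690579) = ((170 + 1/(1630 - 1486)) - 4303276)/(-1222357) = ((170 + 1/144) - 4303276)*(-1/1222357) = (24481/144 - 4303276)*(-1/1222357) = -619647263/144*(-1/1222357) = 619647263/176019408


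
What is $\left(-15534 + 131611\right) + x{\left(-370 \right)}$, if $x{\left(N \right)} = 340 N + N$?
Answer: $-10093$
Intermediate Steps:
$x{\left(N \right)} = 341 N$
$\left(-15534 + 131611\right) + x{\left(-370 \right)} = \left(-15534 + 131611\right) + 341 \left(-370\right) = 116077 - 126170 = -10093$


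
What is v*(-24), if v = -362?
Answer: 8688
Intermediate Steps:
v*(-24) = -362*(-24) = 8688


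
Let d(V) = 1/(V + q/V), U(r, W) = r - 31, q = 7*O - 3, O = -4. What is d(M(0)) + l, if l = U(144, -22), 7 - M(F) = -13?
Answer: 41717/369 ≈ 113.05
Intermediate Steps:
q = -31 (q = 7*(-4) - 3 = -28 - 3 = -31)
M(F) = 20 (M(F) = 7 - 1*(-13) = 7 + 13 = 20)
U(r, W) = -31 + r
l = 113 (l = -31 + 144 = 113)
d(V) = 1/(V - 31/V)
d(M(0)) + l = 20/(-31 + 20²) + 113 = 20/(-31 + 400) + 113 = 20/369 + 113 = 41717/369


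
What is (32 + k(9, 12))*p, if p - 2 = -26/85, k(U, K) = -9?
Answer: 3312/85 ≈ 38.965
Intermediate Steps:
p = 144/85 (p = 2 - 26/85 = 144/85 ≈ 1.6941)
(32 + k(9, 12))*p = (32 - 9)*(144/85) = 23*(144/85) = 3312/85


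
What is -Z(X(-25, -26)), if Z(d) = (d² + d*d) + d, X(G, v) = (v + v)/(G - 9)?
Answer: -1794/289 ≈ -6.2076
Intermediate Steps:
X(G, v) = 2*v/(-9 + G) (X(G, v) = (2*v)/(-9 + G) = 2*v/(-9 + G))
Z(d) = d + 2*d² (Z(d) = (d² + d²) + d = 2*d² + d = d + 2*d²)
-Z(X(-25, -26)) = -2*(-26)/(-9 - 25)*(1 + 2*(2*(-26)/(-9 - 25))) = -2*(-26)/(-34)*(1 + 2*(2*(-26)/(-34))) = -2*(-26)*(-1/34)*(1 + 2*(2*(-26)*(-1/34))) = -26*(1 + 2*(26/17))/17 = -26*(1 + 52/17)/17 = -26*69/(17*17) = -1*1794/289 = -1794/289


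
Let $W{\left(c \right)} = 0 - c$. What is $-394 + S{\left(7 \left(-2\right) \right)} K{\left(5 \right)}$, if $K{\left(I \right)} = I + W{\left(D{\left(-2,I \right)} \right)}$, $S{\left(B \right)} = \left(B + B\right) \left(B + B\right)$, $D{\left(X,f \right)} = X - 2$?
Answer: $6662$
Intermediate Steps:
$D{\left(X,f \right)} = -2 + X$
$W{\left(c \right)} = - c$
$S{\left(B \right)} = 4 B^{2}$ ($S{\left(B \right)} = 2 B 2 B = 4 B^{2}$)
$K{\left(I \right)} = 4 + I$ ($K{\left(I \right)} = I - \left(-2 - 2\right) = I - -4 = I + 4 = 4 + I$)
$-394 + S{\left(7 \left(-2\right) \right)} K{\left(5 \right)} = -394 + 4 \left(7 \left(-2\right)\right)^{2} \left(4 + 5\right) = -394 + 4 \left(-14\right)^{2} \cdot 9 = -394 + 4 \cdot 196 \cdot 9 = -394 + 784 \cdot 9 = -394 + 7056 = 6662$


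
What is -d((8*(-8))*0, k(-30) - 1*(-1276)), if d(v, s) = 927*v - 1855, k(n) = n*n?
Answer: 1855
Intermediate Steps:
k(n) = n**2
d(v, s) = -1855 + 927*v
-d((8*(-8))*0, k(-30) - 1*(-1276)) = -(-1855 + 927*((8*(-8))*0)) = -(-1855 + 927*(-64*0)) = -(-1855 + 927*0) = -(-1855 + 0) = -1*(-1855) = 1855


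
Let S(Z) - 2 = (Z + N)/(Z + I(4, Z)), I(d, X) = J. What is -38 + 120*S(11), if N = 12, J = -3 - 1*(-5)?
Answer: 5386/13 ≈ 414.31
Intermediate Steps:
J = 2 (J = -3 + 5 = 2)
I(d, X) = 2
S(Z) = 2 + (12 + Z)/(2 + Z) (S(Z) = 2 + (Z + 12)/(Z + 2) = 2 + (12 + Z)/(2 + Z))
-38 + 120*S(11) = -38 + 120*((16 + 3*11)/(2 + 11)) = -38 + 120*((16 + 33)/13) = -38 + 120*((1/13)*49) = -38 + 120*(49/13) = -38 + 5880/13 = 5386/13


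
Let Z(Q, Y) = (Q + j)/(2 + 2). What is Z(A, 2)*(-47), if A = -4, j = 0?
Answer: 47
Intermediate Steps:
Z(Q, Y) = Q/4 (Z(Q, Y) = (Q + 0)/(2 + 2) = Q/4)
Z(A, 2)*(-47) = ((¼)*(-4))*(-47) = -1*(-47) = 47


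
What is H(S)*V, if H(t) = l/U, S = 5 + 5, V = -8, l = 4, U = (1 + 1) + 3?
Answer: -32/5 ≈ -6.4000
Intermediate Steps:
U = 5 (U = 2 + 3 = 5)
S = 10
H(t) = 4/5
H(S)*V = (4/5)*(-8) = -32/5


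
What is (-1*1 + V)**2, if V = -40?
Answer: 1681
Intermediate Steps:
(-1*1 + V)**2 = (-1*1 - 40)**2 = (-1 - 40)**2 = (-41)**2 = 1681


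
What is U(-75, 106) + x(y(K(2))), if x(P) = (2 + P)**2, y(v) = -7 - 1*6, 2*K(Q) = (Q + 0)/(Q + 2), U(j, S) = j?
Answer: 46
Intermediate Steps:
K(Q) = Q/(2*(2 + Q)) (K(Q) = ((Q + 0)/(Q + 2))/2 = (Q/(2 + Q))/2 = Q/(2*(2 + Q)))
y(v) = -13 (y(v) = -7 - 6 = -13)
U(-75, 106) + x(y(K(2))) = -75 + (2 - 13)**2 = -75 + (-11)**2 = -75 + 121 = 46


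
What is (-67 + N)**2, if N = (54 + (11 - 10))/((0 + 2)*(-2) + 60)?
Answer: 13667809/3136 ≈ 4358.4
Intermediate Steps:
N = 55/56 (N = (54 + 1)/(2*(-2) + 60) = 55/(-4 + 60) = 55/56 ≈ 0.98214)
(-67 + N)**2 = (-67 + 55/56)**2 = (-3697/56)**2 = 13667809/3136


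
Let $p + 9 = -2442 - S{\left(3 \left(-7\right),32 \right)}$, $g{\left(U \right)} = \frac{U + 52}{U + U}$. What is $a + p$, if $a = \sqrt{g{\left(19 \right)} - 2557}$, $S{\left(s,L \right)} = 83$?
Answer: $-2534 + \frac{i \sqrt{3689610}}{38} \approx -2534.0 + 50.548 i$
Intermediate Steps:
$g{\left(U \right)} = \frac{52 + U}{2 U}$
$a = \frac{i \sqrt{3689610}}{38}$ ($a = \sqrt{\frac{52 + 19}{2 \cdot 19} - 2557} = \sqrt{\frac{1}{2} \cdot \frac{1}{19} \cdot 71 - 2557} = \sqrt{\frac{71}{38} - 2557} = \sqrt{- \frac{97095}{38}} = \frac{i \sqrt{3689610}}{38} \approx 50.548 i$)
$p = -2534$ ($p = -9 - 2525 = -2534$)
$a + p = \frac{i \sqrt{3689610}}{38} - 2534 = -2534 + \frac{i \sqrt{3689610}}{38}$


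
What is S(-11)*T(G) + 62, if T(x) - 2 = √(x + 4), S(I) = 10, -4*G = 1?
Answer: 82 + 5*√15 ≈ 101.36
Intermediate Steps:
G = -¼ (G = -¼*1 = -¼ ≈ -0.25000)
T(x) = 2 + √(4 + x) (T(x) = 2 + √(x + 4) = 2 + √(4 + x))
S(-11)*T(G) + 62 = 10*(2 + √(4 - ¼)) + 62 = 10*(2 + √(15/4)) + 62 = 10*(2 + √15/2) + 62 = (20 + 5*√15) + 62 = 82 + 5*√15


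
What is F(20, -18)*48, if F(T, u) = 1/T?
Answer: 12/5 ≈ 2.4000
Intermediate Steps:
F(20, -18)*48 = 48/20 = (1/20)*48 = 12/5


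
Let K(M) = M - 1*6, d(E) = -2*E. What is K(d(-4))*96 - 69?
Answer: 123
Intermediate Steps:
K(M) = -6 + M (K(M) = M - 6 = -6 + M)
K(d(-4))*96 - 69 = (-6 - 2*(-4))*96 - 69 = (-6 + 8)*96 - 69 = 2*96 - 69 = 192 - 69 = 123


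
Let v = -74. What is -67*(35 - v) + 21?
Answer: -7282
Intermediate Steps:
-67*(35 - v) + 21 = -67*(35 - 1*(-74)) + 21 = -67*(35 + 74) + 21 = -67*109 + 21 = -7303 + 21 = -7282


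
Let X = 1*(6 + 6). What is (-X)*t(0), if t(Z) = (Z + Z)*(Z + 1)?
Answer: 0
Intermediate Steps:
X = 12 (X = 1*12 = 12)
t(Z) = 2*Z*(1 + Z) (t(Z) = (2*Z)*(1 + Z) = 2*Z*(1 + Z))
(-X)*t(0) = (-1*12)*(2*0*(1 + 0)) = -24*0 = -12*0 = 0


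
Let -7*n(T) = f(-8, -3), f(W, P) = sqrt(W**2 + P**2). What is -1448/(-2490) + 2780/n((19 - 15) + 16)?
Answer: 724/1245 - 19460*sqrt(73)/73 ≈ -2277.0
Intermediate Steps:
f(W, P) = sqrt(P**2 + W**2)
n(T) = -sqrt(73)/7 (n(T) = -sqrt((-3)**2 + (-8)**2)/7 = -sqrt(9 + 64)/7 = -sqrt(73)/7)
-1448/(-2490) + 2780/n((19 - 15) + 16) = -1448/(-2490) + 2780/((-sqrt(73)/7)) = -1448*(-1/2490) + 2780*(-7*sqrt(73)/73) = 724/1245 - 19460*sqrt(73)/73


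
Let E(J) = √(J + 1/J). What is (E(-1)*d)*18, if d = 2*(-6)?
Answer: -216*I*√2 ≈ -305.47*I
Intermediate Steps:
d = -12
(E(-1)*d)*18 = (√(-1 + 1/(-1))*(-12))*18 = (√(-1 - 1)*(-12))*18 = (√(-2)*(-12))*18 = ((I*√2)*(-12))*18 = -12*I*√2*18 = -216*I*√2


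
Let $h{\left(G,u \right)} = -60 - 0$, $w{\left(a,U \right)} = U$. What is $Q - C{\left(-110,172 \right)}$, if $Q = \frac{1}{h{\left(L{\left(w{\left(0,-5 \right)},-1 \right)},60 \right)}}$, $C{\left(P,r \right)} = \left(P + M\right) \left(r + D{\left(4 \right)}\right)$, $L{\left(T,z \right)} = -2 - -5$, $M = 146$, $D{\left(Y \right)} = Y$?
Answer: $- \frac{380161}{60} \approx -6336.0$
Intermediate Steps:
$L{\left(T,z \right)} = 3$ ($L{\left(T,z \right)} = -2 + 5 = 3$)
$h{\left(G,u \right)} = -60$ ($h{\left(G,u \right)} = -60 + 0 = -60$)
$C{\left(P,r \right)} = \left(4 + r\right) \left(146 + P\right)$ ($C{\left(P,r \right)} = \left(P + 146\right) \left(r + 4\right) = \left(146 + P\right) \left(4 + r\right) = \left(4 + r\right) \left(146 + P\right)$)
$Q = - \frac{1}{60}$ ($Q = \frac{1}{-60} = - \frac{1}{60} \approx -0.016667$)
$Q - C{\left(-110,172 \right)} = - \frac{1}{60} - \left(584 + 4 \left(-110\right) + 146 \cdot 172 - 18920\right) = - \frac{1}{60} - \left(584 - 440 + 25112 - 18920\right) = - \frac{1}{60} - 6336 = - \frac{380161}{60}$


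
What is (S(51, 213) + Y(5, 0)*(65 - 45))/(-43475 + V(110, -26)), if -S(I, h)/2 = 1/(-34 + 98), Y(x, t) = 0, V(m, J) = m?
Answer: 1/1387680 ≈ 7.2063e-7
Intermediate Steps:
S(I, h) = -1/32 (S(I, h) = -2/(-34 + 98) = -2/64 = -2*1/64 = -1/32)
(S(51, 213) + Y(5, 0)*(65 - 45))/(-43475 + V(110, -26)) = (-1/32 + 0*(65 - 45))/(-43475 + 110) = (-1/32 + 0*20)/(-43365) = (-1/32 + 0)*(-1/43365) = -1/32*(-1/43365) = 1/1387680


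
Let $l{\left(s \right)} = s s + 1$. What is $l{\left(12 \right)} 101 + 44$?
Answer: $14689$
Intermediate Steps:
$l{\left(s \right)} = 1 + s^{2}$ ($l{\left(s \right)} = s^{2} + 1 = 1 + s^{2}$)
$l{\left(12 \right)} 101 + 44 = \left(1 + 12^{2}\right) 101 + 44 = \left(1 + 144\right) 101 + 44 = 145 \cdot 101 + 44 = 14645 + 44 = 14689$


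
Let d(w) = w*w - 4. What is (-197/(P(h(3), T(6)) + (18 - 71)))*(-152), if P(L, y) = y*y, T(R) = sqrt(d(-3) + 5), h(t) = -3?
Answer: -29944/43 ≈ -696.37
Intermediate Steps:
d(w) = -4 + w**2 (d(w) = w**2 - 4 = -4 + w**2)
T(R) = sqrt(10) (T(R) = sqrt((-4 + (-3)**2) + 5) = sqrt((-4 + 9) + 5) = sqrt(5 + 5) = sqrt(10))
P(L, y) = y**2
(-197/(P(h(3), T(6)) + (18 - 71)))*(-152) = (-197/((sqrt(10))**2 + (18 - 71)))*(-152) = (-197/(10 - 53))*(-152) = (-197/(-43))*(-152) = -1/43*(-197)*(-152) = (197/43)*(-152) = -29944/43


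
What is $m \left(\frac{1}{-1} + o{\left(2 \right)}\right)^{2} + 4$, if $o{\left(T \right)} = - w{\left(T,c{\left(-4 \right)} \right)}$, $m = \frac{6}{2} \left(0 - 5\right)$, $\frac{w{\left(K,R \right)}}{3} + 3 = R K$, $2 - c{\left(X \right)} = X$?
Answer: $-11756$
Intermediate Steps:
$c{\left(X \right)} = 2 - X$
$w{\left(K,R \right)} = -9 + 3 K R$ ($w{\left(K,R \right)} = -9 + 3 R K = -9 + 3 K R$)
$m = -15$ ($m = 6 \cdot \frac{1}{2} \left(-5\right) = 3 \left(-5\right) = -15$)
$o{\left(T \right)} = 9 - 18 T$ ($o{\left(T \right)} = - (-9 + 3 T \left(2 - -4\right)) = - (-9 + 3 T \left(2 + 4\right)) = - (-9 + 3 T 6) = - (-9 + 18 T) = 9 - 18 T$)
$m \left(\frac{1}{-1} + o{\left(2 \right)}\right)^{2} + 4 = - 15 \left(\frac{1}{-1} + \left(9 - 36\right)\right)^{2} + 4 = - 15 \left(-1 + \left(9 - 36\right)\right)^{2} + 4 = - 15 \left(-1 - 27\right)^{2} + 4 = - 15 \left(-28\right)^{2} + 4 = \left(-15\right) 784 + 4 = -11760 + 4 = -11756$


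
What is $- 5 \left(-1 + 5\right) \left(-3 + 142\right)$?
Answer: $-2780$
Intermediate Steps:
$- 5 \left(-1 + 5\right) \left(-3 + 142\right) = \left(-5\right) 4 \cdot 139 = \left(-20\right) 139 = -2780$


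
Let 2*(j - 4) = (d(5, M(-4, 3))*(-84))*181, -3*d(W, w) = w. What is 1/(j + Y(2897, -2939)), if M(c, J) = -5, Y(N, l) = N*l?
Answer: -1/8526949 ≈ -1.1728e-7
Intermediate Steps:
d(W, w) = -w/3
j = -12666 (j = 4 + ((-1/3*(-5)*(-84))*181)/2 = 4 + (((5/3)*(-84))*181)/2 = 4 + (-140*181)/2 = 4 + (1/2)*(-25340) = 4 - 12670 = -12666)
1/(j + Y(2897, -2939)) = 1/(-12666 + 2897*(-2939)) = 1/(-12666 - 8514283) = 1/(-8526949) = -1/8526949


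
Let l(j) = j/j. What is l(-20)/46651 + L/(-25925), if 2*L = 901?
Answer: -2469453/142285550 ≈ -0.017356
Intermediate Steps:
L = 901/2 (L = (½)*901 = 901/2 ≈ 450.50)
l(j) = 1
l(-20)/46651 + L/(-25925) = 1/46651 + (901/2)/(-25925) = 1*(1/46651) + (901/2)*(-1/25925) = 1/46651 - 53/3050 = -2469453/142285550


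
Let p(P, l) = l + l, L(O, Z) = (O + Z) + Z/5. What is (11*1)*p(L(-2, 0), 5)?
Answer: 110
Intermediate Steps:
L(O, Z) = O + 6*Z/5 (L(O, Z) = (O + Z) + Z*(⅕) = (O + Z) + Z/5 = O + 6*Z/5)
p(P, l) = 2*l
(11*1)*p(L(-2, 0), 5) = (11*1)*(2*5) = 11*10 = 110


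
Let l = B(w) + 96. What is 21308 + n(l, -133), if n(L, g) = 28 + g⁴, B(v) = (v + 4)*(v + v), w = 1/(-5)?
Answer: 312922057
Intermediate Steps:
w = -⅕ ≈ -0.20000
B(v) = 2*v*(4 + v) (B(v) = (4 + v)*(2*v) = 2*v*(4 + v))
l = 2362/25 (l = 2*(-⅕)*(4 - ⅕) + 96 = 2*(-⅕)*(19/5) + 96 = -38/25 + 96 = 2362/25 ≈ 94.480)
21308 + n(l, -133) = 21308 + (28 + (-133)⁴) = 21308 + (28 + 312900721) = 21308 + 312900749 = 312922057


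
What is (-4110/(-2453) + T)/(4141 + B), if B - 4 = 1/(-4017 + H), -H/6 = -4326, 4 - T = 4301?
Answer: -231158759709/223068843668 ≈ -1.0363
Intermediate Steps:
T = -4297 (T = 4 - 1*4301 = 4 - 4301 = -4297)
H = 25956 (H = -6*(-4326) = 25956)
B = 87757/21939 (B = 4 + 1/(-4017 + 25956) = 4 + 1/21939 = 87757/21939 ≈ 4.0000)
(-4110/(-2453) + T)/(4141 + B) = (-4110/(-2453) - 4297)/(4141 + 87757/21939) = (-4110*(-1/2453) - 4297)/(90937156/21939) = (4110/2453 - 4297)*(21939/90937156) = -10536431/2453*21939/90937156 = -231158759709/223068843668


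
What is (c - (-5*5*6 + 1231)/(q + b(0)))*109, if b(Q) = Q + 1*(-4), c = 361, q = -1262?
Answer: 49933663/1266 ≈ 39442.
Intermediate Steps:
b(Q) = -4 + Q (b(Q) = Q - 4 = -4 + Q)
(c - (-5*5*6 + 1231)/(q + b(0)))*109 = (361 - (-5*5*6 + 1231)/(-1262 + (-4 + 0)))*109 = (361 - (-25*6 + 1231)/(-1262 - 4))*109 = (361 - (-150 + 1231)/(-1266))*109 = (361 - 1081*(-1)/1266)*109 = (361 - 1*(-1081/1266))*109 = (361 + 1081/1266)*109 = (458107/1266)*109 = 49933663/1266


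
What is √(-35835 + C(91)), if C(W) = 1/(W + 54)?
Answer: 13*I*√4458170/145 ≈ 189.3*I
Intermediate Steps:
C(W) = 1/(54 + W)
√(-35835 + C(91)) = √(-35835 + 1/(54 + 91)) = √(-35835 + 1/145) = √(-5196074/145) = 13*I*√4458170/145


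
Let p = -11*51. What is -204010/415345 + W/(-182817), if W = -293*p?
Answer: -7037866657/5062141791 ≈ -1.3903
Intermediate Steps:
p = -561
W = 164373 (W = -293*(-561) = 164373)
-204010/415345 + W/(-182817) = -204010/415345 + 164373/(-182817) = -204010*1/415345 + 164373*(-1/182817) = -40802/83069 - 54791/60939 = -7037866657/5062141791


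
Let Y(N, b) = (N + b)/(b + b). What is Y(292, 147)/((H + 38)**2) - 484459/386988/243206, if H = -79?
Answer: 978054507823/1107484194113976 ≈ 0.00088313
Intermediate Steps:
Y(N, b) = (N + b)/(2*b) (Y(N, b) = (N + b)/((2*b)) = (N + b)*(1/(2*b)) = (N + b)/(2*b))
Y(292, 147)/((H + 38)**2) - 484459/386988/243206 = ((1/2)*(292 + 147)/147)/((-79 + 38)**2) - 484459/386988/243206 = ((1/2)*(1/147)*439)/((-41)**2) - 484459*1/386988*(1/243206) = (439/294)/1681 - 484459/386988*1/243206 = (439/294)*(1/1681) - 484459/94117803528 = 439/494214 - 484459/94117803528 = 978054507823/1107484194113976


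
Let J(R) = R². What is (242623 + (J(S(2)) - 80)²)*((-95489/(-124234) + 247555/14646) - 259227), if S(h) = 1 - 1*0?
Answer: -2667592739213744384/41352981 ≈ -6.4508e+10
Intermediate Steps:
S(h) = 1 (S(h) = 1 + 0 = 1)
(242623 + (J(S(2)) - 80)²)*((-95489/(-124234) + 247555/14646) - 259227) = (242623 + (1² - 80)²)*((-95489/(-124234) + 247555/14646) - 259227) = (242623 + (1 - 80)²)*((-95489*(-1/124234) + 247555*(1/14646)) - 259227) = (242623 + (-79)²)*((95489/124234 + 247555/14646) - 259227) = (242623 + 6241)*(8038319941/454882791 - 259227) = 248864*(-117909862942616/454882791) = -2667592739213744384/41352981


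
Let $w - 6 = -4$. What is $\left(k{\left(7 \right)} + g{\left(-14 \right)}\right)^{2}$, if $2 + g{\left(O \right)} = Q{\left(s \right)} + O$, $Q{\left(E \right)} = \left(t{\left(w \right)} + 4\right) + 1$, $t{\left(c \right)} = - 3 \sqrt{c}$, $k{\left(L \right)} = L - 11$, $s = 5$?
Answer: $243 + 90 \sqrt{2} \approx 370.28$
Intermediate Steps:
$w = 2$ ($w = 6 - 4 = 2$)
$k{\left(L \right)} = -11 + L$
$Q{\left(E \right)} = 5 - 3 \sqrt{2}$ ($Q{\left(E \right)} = \left(- 3 \sqrt{2} + 4\right) + 1 = \left(4 - 3 \sqrt{2}\right) + 1 = 5 - 3 \sqrt{2}$)
$g{\left(O \right)} = 3 + O - 3 \sqrt{2}$ ($g{\left(O \right)} = -2 + \left(\left(5 - 3 \sqrt{2}\right) + O\right) = -2 + \left(5 + O - 3 \sqrt{2}\right) = 3 + O - 3 \sqrt{2}$)
$\left(k{\left(7 \right)} + g{\left(-14 \right)}\right)^{2} = \left(\left(-11 + 7\right) - \left(11 + 3 \sqrt{2}\right)\right)^{2} = \left(-4 - \left(11 + 3 \sqrt{2}\right)\right)^{2} = \left(-15 - 3 \sqrt{2}\right)^{2}$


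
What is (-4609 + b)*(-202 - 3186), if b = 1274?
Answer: 11298980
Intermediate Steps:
(-4609 + b)*(-202 - 3186) = (-4609 + 1274)*(-202 - 3186) = -3335*(-3388) = 11298980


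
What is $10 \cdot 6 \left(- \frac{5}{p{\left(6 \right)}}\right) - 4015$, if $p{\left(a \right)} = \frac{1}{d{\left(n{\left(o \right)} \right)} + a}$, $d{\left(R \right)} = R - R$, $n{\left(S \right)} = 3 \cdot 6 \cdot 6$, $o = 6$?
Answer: $-5815$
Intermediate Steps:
$n{\left(S \right)} = 108$ ($n{\left(S \right)} = 18 \cdot 6 = 108$)
$d{\left(R \right)} = 0$
$p{\left(a \right)} = \frac{1}{a}$ ($p{\left(a \right)} = \frac{1}{0 + a} = \frac{1}{a}$)
$10 \cdot 6 \left(- \frac{5}{p{\left(6 \right)}}\right) - 4015 = 10 \cdot 6 \left(- \frac{5}{\frac{1}{6}}\right) - 4015 = 60 \left(- 5 \frac{1}{\frac{1}{6}}\right) - 4015 = 60 \left(\left(-5\right) 6\right) - 4015 = 60 \left(-30\right) - 4015 = -1800 - 4015 = -5815$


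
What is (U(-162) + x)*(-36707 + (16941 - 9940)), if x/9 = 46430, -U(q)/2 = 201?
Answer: -12401304408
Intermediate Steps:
U(q) = -402 (U(q) = -2*201 = -402)
x = 417870 (x = 9*46430 = 417870)
(U(-162) + x)*(-36707 + (16941 - 9940)) = (-402 + 417870)*(-36707 + (16941 - 9940)) = 417468*(-36707 + 7001) = 417468*(-29706) = -12401304408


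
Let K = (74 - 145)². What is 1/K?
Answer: 1/5041 ≈ 0.00019837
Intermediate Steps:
K = 5041 (K = (-71)² = 5041)
1/K = 1/5041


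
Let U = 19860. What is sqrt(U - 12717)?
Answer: sqrt(7143) ≈ 84.516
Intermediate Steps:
sqrt(U - 12717) = sqrt(19860 - 12717) = sqrt(7143)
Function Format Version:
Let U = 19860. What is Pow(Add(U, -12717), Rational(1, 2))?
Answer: Pow(7143, Rational(1, 2)) ≈ 84.516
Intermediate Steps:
Pow(Add(U, -12717), Rational(1, 2)) = Pow(Add(19860, -12717), Rational(1, 2)) = Pow(7143, Rational(1, 2))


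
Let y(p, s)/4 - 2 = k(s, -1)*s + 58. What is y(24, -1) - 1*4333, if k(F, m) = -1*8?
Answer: -4061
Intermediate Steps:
k(F, m) = -8
y(p, s) = 240 - 32*s (y(p, s) = 8 + 4*(-8*s + 58) = 8 + 4*(58 - 8*s) = 8 + (232 - 32*s) = 240 - 32*s)
y(24, -1) - 1*4333 = (240 - 32*(-1)) - 1*4333 = (240 + 32) - 4333 = 272 - 4333 = -4061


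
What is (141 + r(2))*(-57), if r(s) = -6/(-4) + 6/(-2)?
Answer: -15903/2 ≈ -7951.5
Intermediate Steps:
r(s) = -3/2 (r(s) = -6*(-¼) + 6*(-½) = 3/2 - 3 = -3/2)
(141 + r(2))*(-57) = (141 - 3/2)*(-57) = (279/2)*(-57) = -15903/2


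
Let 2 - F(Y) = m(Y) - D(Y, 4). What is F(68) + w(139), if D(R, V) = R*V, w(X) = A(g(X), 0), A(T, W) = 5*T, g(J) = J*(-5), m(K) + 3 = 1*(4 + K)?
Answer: -3270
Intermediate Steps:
m(K) = 1 + K (m(K) = -3 + 1*(4 + K) = -3 + (4 + K) = 1 + K)
g(J) = -5*J
w(X) = -25*X (w(X) = 5*(-5*X) = -25*X)
F(Y) = 1 + 3*Y (F(Y) = 2 - ((1 + Y) - Y*4) = 2 - ((1 + Y) - 4*Y) = 2 - (1 - 3*Y) = 2 + (-1 + 3*Y) = 1 + 3*Y)
F(68) + w(139) = (1 + 3*68) - 25*139 = (1 + 204) - 3475 = 205 - 3475 = -3270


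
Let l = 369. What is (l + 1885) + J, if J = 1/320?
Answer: 721281/320 ≈ 2254.0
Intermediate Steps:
J = 1/320 ≈ 0.0031250
(l + 1885) + J = (369 + 1885) + 1/320 = 2254 + 1/320 = 721281/320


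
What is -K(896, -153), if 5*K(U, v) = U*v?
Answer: 137088/5 ≈ 27418.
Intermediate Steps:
K(U, v) = U*v/5 (K(U, v) = (U*v)/5 = U*v/5)
-K(896, -153) = -896*(-153)/5 = -1*(-137088/5) = 137088/5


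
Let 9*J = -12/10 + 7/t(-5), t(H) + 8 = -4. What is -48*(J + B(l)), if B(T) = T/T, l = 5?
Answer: -1732/45 ≈ -38.489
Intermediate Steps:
t(H) = -12 (t(H) = -8 - 4 = -12)
B(T) = 1
J = -107/540 (J = (-12/10 + 7/(-12))/9 = (-12*⅒ + 7*(-1/12))/9 = (-6/5 - 7/12)/9 = (⅑)*(-107/60) = -107/540 ≈ -0.19815)
-48*(J + B(l)) = -48*(-107/540 + 1) = -48*433/540 = -1732/45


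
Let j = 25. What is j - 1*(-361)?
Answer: 386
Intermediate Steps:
j - 1*(-361) = 25 - 1*(-361) = 25 + 361 = 386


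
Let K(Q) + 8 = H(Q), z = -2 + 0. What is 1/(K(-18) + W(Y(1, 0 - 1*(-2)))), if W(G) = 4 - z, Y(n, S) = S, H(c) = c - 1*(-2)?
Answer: -1/18 ≈ -0.055556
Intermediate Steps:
H(c) = 2 + c (H(c) = c + 2 = 2 + c)
z = -2
K(Q) = -6 + Q (K(Q) = -8 + (2 + Q) = -6 + Q)
W(G) = 6 (W(G) = 4 - 1*(-2) = 4 + 2 = 6)
1/(K(-18) + W(Y(1, 0 - 1*(-2)))) = 1/((-6 - 18) + 6) = 1/(-24 + 6) = 1/(-18) = -1/18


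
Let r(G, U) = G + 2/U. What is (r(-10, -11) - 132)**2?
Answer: 2446096/121 ≈ 20216.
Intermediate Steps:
(r(-10, -11) - 132)**2 = ((-10 + 2/(-11)) - 132)**2 = ((-10 + 2*(-1/11)) - 132)**2 = ((-10 - 2/11) - 132)**2 = (-112/11 - 132)**2 = (-1564/11)**2 = 2446096/121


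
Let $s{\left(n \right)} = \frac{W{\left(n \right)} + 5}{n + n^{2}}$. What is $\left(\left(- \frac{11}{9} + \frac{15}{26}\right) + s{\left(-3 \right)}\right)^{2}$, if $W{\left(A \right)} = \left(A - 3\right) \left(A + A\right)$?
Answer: $\frac{524176}{13689} \approx 38.292$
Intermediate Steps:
$W{\left(A \right)} = 2 A \left(-3 + A\right)$ ($W{\left(A \right)} = \left(-3 + A\right) 2 A = 2 A \left(-3 + A\right)$)
$s{\left(n \right)} = \frac{5 + 2 n \left(-3 + n\right)}{n + n^{2}}$ ($s{\left(n \right)} = \frac{2 n \left(-3 + n\right) + 5}{n + n^{2}} = \frac{5 + 2 n \left(-3 + n\right)}{n + n^{2}}$)
$\left(\left(- \frac{11}{9} + \frac{15}{26}\right) + s{\left(-3 \right)}\right)^{2} = \left(\left(- \frac{11}{9} + \frac{15}{26}\right) + \frac{5 + 2 \left(-3\right) \left(-3 - 3\right)}{\left(-3\right) \left(1 - 3\right)}\right)^{2} = \left(\left(\left(-11\right) \frac{1}{9} + 15 \cdot \frac{1}{26}\right) - \frac{5 + 2 \left(-3\right) \left(-6\right)}{3 \left(-2\right)}\right)^{2} = \left(\left(- \frac{11}{9} + \frac{15}{26}\right) - - \frac{5 + 36}{6}\right)^{2} = \left(- \frac{151}{234} - \left(- \frac{1}{6}\right) 41\right)^{2} = \left(- \frac{151}{234} + \frac{41}{6}\right)^{2} = \left(\frac{724}{117}\right)^{2} = \frac{524176}{13689}$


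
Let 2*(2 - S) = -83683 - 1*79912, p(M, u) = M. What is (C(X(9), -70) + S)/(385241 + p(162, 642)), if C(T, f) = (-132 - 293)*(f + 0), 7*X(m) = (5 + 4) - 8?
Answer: 223099/770806 ≈ 0.28944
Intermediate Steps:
S = 163599/2 (S = 2 - (-83683 - 1*79912)/2 = 2 - (-83683 - 79912)/2 = 2 - ½*(-163595) = 2 + 163595/2 = 163599/2 ≈ 81800.)
X(m) = ⅐ (X(m) = ((5 + 4) - 8)/7 = (9 - 8)/7 = (⅐)*1 = ⅐)
C(T, f) = -425*f
(C(X(9), -70) + S)/(385241 + p(162, 642)) = (-425*(-70) + 163599/2)/(385241 + 162) = (29750 + 163599/2)/385403 = (223099/2)*(1/385403) = 223099/770806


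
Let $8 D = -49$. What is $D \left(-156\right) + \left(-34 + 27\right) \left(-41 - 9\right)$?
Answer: $\frac{2611}{2} \approx 1305.5$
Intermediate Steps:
$D = - \frac{49}{8}$ ($D = \frac{1}{8} \left(-49\right) = - \frac{49}{8} \approx -6.125$)
$D \left(-156\right) + \left(-34 + 27\right) \left(-41 - 9\right) = \left(- \frac{49}{8}\right) \left(-156\right) + \left(-34 + 27\right) \left(-41 - 9\right) = \frac{1911}{2} - -350 = \frac{1911}{2} + 350 = \frac{2611}{2}$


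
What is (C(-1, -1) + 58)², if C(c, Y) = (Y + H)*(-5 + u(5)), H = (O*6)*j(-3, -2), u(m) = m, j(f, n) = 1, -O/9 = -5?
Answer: 3364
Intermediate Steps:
O = 45 (O = -9*(-5) = 45)
H = 270 (H = (45*6)*1 = 270*1 = 270)
C(c, Y) = 0 (C(c, Y) = (Y + 270)*(-5 + 5) = (270 + Y)*0 = 0)
(C(-1, -1) + 58)² = (0 + 58)² = 58² = 3364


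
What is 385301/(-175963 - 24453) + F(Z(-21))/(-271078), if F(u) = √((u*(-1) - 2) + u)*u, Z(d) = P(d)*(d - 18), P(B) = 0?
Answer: -385301/200416 ≈ -1.9225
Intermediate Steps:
Z(d) = 0 (Z(d) = 0*(d - 18) = 0*(-18 + d) = 0)
F(u) = I*u*√2 (F(u) = √((-u - 2) + u)*u = √((-2 - u) + u)*u = √(-2)*u = (I*√2)*u = I*u*√2)
385301/(-175963 - 24453) + F(Z(-21))/(-271078) = 385301/(-175963 - 24453) + (I*0*√2)/(-271078) = 385301/(-200416) + 0*(-1/271078) = 385301*(-1/200416) + 0 = -385301/200416 + 0 = -385301/200416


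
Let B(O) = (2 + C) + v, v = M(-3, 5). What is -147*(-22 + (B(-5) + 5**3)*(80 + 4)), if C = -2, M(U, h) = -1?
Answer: -1527918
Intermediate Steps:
v = -1
B(O) = -1 (B(O) = (2 - 2) - 1 = 0 - 1 = -1)
-147*(-22 + (B(-5) + 5**3)*(80 + 4)) = -147*(-22 + (-1 + 5**3)*(80 + 4)) = -147*(-22 + (-1 + 125)*84) = -147*(-22 + 124*84) = -147*(-22 + 10416) = -147*10394 = -1527918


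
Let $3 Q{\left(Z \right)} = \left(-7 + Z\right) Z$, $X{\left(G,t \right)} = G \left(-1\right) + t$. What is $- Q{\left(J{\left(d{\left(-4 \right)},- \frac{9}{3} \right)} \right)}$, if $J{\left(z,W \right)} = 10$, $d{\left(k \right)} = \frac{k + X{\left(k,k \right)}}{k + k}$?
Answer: $-10$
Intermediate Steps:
$X{\left(G,t \right)} = t - G$ ($X{\left(G,t \right)} = - G + t = t - G$)
$d{\left(k \right)} = \frac{1}{2}$ ($d{\left(k \right)} = \frac{k + \left(k - k\right)}{k + k} = \frac{k + 0}{2 k} = k \frac{1}{2 k} = \frac{1}{2}$)
$Q{\left(Z \right)} = \frac{Z \left(-7 + Z\right)}{3}$ ($Q{\left(Z \right)} = \frac{\left(-7 + Z\right) Z}{3} = \frac{Z \left(-7 + Z\right)}{3}$)
$- Q{\left(J{\left(d{\left(-4 \right)},- \frac{9}{3} \right)} \right)} = - \frac{10 \left(-7 + 10\right)}{3} = - \frac{10 \cdot 3}{3} = \left(-1\right) 10 = -10$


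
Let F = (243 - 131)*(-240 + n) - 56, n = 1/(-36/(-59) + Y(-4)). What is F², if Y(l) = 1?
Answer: 6514296545344/9025 ≈ 7.2181e+8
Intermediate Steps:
n = 59/95 (n = 1/(-36/(-59) + 1) = 1/(-36*(-1/59) + 1) = 1/(36/59 + 1) = 1/(95/59) = 59/95 ≈ 0.62105)
F = -2552312/95 (F = (243 - 131)*(-240 + 59/95) - 56 = 112*(-22741/95) - 56 = -2546992/95 - 56 = -2552312/95 ≈ -26866.)
F² = (-2552312/95)² = 6514296545344/9025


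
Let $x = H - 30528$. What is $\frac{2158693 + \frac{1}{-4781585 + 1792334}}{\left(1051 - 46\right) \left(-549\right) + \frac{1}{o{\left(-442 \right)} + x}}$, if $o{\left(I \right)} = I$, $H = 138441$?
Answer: $- \frac{346748475790102841}{88626190834738197} \approx -3.9125$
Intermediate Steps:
$x = 107913$ ($x = 138441 - 30528 = 107913$)
$\frac{2158693 + \frac{1}{-4781585 + 1792334}}{\left(1051 - 46\right) \left(-549\right) + \frac{1}{o{\left(-442 \right)} + x}} = \frac{2158693 + \frac{1}{-4781585 + 1792334}}{\left(1051 - 46\right) \left(-549\right) + \frac{1}{-442 + 107913}} = \frac{2158693 + \frac{1}{-2989251}}{1005 \left(-549\right) + \frac{1}{107471}} = \frac{2158693 - \frac{1}{2989251}}{-551745 + \frac{1}{107471}} = \frac{6452875208942}{2989251 \left(- \frac{59296586894}{107471}\right)} = \frac{6452875208942}{2989251} \left(- \frac{107471}{59296586894}\right) = - \frac{346748475790102841}{88626190834738197}$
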